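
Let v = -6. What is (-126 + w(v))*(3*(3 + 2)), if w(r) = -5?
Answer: -1965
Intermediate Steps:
(-126 + w(v))*(3*(3 + 2)) = (-126 - 5)*(3*(3 + 2)) = -393*5 = -131*15 = -1965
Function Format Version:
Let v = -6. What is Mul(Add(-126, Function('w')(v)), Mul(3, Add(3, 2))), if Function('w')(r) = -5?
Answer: -1965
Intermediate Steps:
Mul(Add(-126, Function('w')(v)), Mul(3, Add(3, 2))) = Mul(Add(-126, -5), Mul(3, Add(3, 2))) = Mul(-131, Mul(3, 5)) = Mul(-131, 15) = -1965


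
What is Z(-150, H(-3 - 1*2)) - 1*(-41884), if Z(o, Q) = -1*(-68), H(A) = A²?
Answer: 41952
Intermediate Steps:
Z(o, Q) = 68
Z(-150, H(-3 - 1*2)) - 1*(-41884) = 68 - 1*(-41884) = 68 + 41884 = 41952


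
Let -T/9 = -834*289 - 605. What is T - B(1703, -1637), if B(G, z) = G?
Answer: 2172976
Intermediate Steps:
T = 2174679 (T = -9*(-834*289 - 605) = -9*(-241026 - 605) = -9*(-241631) = 2174679)
T - B(1703, -1637) = 2174679 - 1*1703 = 2174679 - 1703 = 2172976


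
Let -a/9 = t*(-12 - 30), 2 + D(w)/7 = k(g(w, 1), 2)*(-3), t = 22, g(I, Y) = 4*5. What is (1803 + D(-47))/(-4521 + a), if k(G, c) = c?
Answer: 1747/3795 ≈ 0.46034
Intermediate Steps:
g(I, Y) = 20
D(w) = -56 (D(w) = -14 + 7*(2*(-3)) = -14 + 7*(-6) = -14 - 42 = -56)
a = 8316 (a = -198*(-12 - 30) = -198*(-42) = -9*(-924) = 8316)
(1803 + D(-47))/(-4521 + a) = (1803 - 56)/(-4521 + 8316) = 1747/3795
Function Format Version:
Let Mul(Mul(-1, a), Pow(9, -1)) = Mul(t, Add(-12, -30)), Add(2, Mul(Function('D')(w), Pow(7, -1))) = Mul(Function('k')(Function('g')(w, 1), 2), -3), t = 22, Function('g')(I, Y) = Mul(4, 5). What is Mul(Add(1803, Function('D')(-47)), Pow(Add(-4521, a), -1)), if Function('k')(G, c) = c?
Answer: Rational(1747, 3795) ≈ 0.46034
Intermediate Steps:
Function('g')(I, Y) = 20
Function('D')(w) = -56 (Function('D')(w) = Add(-14, Mul(7, Mul(2, -3))) = Add(-14, Mul(7, -6)) = Add(-14, -42) = -56)
a = 8316 (a = Mul(-9, Mul(22, Add(-12, -30))) = Mul(-9, Mul(22, -42)) = Mul(-9, -924) = 8316)
Mul(Add(1803, Function('D')(-47)), Pow(Add(-4521, a), -1)) = Mul(Add(1803, -56), Pow(Add(-4521, 8316), -1)) = Mul(1747, Pow(3795, -1)) = Mul(1747, Rational(1, 3795)) = Rational(1747, 3795)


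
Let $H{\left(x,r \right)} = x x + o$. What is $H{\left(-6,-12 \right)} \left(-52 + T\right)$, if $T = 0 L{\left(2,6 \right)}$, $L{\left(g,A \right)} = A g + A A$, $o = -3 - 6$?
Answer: $-1404$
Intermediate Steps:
$o = -9$
$L{\left(g,A \right)} = A^{2} + A g$ ($L{\left(g,A \right)} = A g + A^{2} = A^{2} + A g$)
$T = 0$ ($T = 0 \cdot 6 \left(6 + 2\right) = 0 \cdot 6 \cdot 8 = 0 \cdot 48 = 0$)
$H{\left(x,r \right)} = -9 + x^{2}$ ($H{\left(x,r \right)} = x x - 9 = x^{2} - 9 = -9 + x^{2}$)
$H{\left(-6,-12 \right)} \left(-52 + T\right) = \left(-9 + \left(-6\right)^{2}\right) \left(-52 + 0\right) = \left(-9 + 36\right) \left(-52\right) = 27 \left(-52\right) = -1404$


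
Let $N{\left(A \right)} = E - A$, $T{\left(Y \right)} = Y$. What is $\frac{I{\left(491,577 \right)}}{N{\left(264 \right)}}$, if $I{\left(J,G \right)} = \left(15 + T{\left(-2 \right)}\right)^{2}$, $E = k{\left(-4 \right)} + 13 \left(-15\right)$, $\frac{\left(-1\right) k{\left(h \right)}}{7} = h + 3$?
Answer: $- \frac{169}{452} \approx -0.37389$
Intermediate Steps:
$k{\left(h \right)} = -21 - 7 h$ ($k{\left(h \right)} = - 7 \left(h + 3\right) = - 7 \left(3 + h\right) = -21 - 7 h$)
$E = -188$ ($E = \left(-21 - -28\right) + 13 \left(-15\right) = \left(-21 + 28\right) - 195 = 7 - 195 = -188$)
$I{\left(J,G \right)} = 169$ ($I{\left(J,G \right)} = \left(15 - 2\right)^{2} = 13^{2} = 169$)
$N{\left(A \right)} = -188 - A$
$\frac{I{\left(491,577 \right)}}{N{\left(264 \right)}} = \frac{169}{-188 - 264} = \frac{169}{-452} = 169 \left(- \frac{1}{452}\right) = - \frac{169}{452}$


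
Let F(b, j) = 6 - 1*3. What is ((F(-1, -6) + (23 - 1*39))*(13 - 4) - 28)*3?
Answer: -435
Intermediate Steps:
F(b, j) = 3 (F(b, j) = 6 - 3 = 3)
((F(-1, -6) + (23 - 1*39))*(13 - 4) - 28)*3 = ((3 + (23 - 1*39))*(13 - 4) - 28)*3 = ((3 + (23 - 39))*9 - 28)*3 = ((3 - 16)*9 - 28)*3 = (-13*9 - 28)*3 = (-117 - 28)*3 = -145*3 = -435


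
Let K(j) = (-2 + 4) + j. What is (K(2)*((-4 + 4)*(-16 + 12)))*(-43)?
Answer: 0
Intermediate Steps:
K(j) = 2 + j
(K(2)*((-4 + 4)*(-16 + 12)))*(-43) = ((2 + 2)*((-4 + 4)*(-16 + 12)))*(-43) = (4*(0*(-4)))*(-43) = (4*0)*(-43) = 0*(-43) = 0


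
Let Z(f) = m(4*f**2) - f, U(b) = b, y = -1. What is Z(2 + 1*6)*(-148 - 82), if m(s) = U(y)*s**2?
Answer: 15075120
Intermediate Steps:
m(s) = -s**2
Z(f) = -f - 16*f**4 (Z(f) = -(4*f**2)**2 - f = -16*f**4 - f = -f - 16*f**4)
Z(2 + 1*6)*(-148 - 82) = (-(2 + 1*6) - 16*(2 + 1*6)**4)*(-148 - 82) = (-(2 + 6) - 16*(2 + 6)**4)*(-230) = (-1*8 - 16*8**4)*(-230) = (-8 - 16*4096)*(-230) = (-8 - 65536)*(-230) = -65544*(-230) = 15075120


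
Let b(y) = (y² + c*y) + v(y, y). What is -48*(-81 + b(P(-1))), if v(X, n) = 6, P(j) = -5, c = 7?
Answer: 4080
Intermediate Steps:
b(y) = 6 + y² + 7*y (b(y) = (y² + 7*y) + 6 = 6 + y² + 7*y)
-48*(-81 + b(P(-1))) = -48*(-81 + (6 + (-5)² + 7*(-5))) = -48*(-81 + (6 + 25 - 35)) = -48*(-81 - 4) = -48*(-85) = 4080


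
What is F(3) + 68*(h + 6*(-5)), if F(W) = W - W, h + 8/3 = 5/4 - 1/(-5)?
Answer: -31841/15 ≈ -2122.7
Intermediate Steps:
h = -73/60 (h = -8/3 + (5/4 - 1/(-5)) = -8/3 + (5*(¼) - 1*(-⅕)) = -8/3 + (5/4 + ⅕) = -8/3 + 29/20 = -73/60 ≈ -1.2167)
F(W) = 0
F(3) + 68*(h + 6*(-5)) = 0 + 68*(-73/60 + 6*(-5)) = 0 + 68*(-73/60 - 30) = 0 + 68*(-1873/60) = 0 - 31841/15 = -31841/15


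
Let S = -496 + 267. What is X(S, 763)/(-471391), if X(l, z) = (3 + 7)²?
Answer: -100/471391 ≈ -0.00021214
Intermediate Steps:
S = -229
X(l, z) = 100 (X(l, z) = 10² = 100)
X(S, 763)/(-471391) = 100/(-471391) = 100*(-1/471391) = -100/471391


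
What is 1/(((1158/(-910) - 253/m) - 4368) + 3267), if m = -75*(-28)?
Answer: -27300/30095329 ≈ -0.00090712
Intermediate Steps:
m = 2100
1/(((1158/(-910) - 253/m) - 4368) + 3267) = 1/(((1158/(-910) - 253/2100) - 4368) + 3267) = 1/(((1158*(-1/910) - 253*1/2100) - 4368) + 3267) = 1/(((-579/455 - 253/2100) - 4368) + 3267) = 1/((-38029/27300 - 4368) + 3267) = 1/(-119284429/27300 + 3267) = 1/(-30095329/27300) = -27300/30095329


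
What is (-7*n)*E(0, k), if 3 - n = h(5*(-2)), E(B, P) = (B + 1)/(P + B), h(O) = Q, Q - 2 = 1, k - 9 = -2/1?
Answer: 0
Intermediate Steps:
k = 7 (k = 9 - 2/1 = 9 - 2*1 = 9 - 2 = 7)
Q = 3 (Q = 2 + 1 = 3)
h(O) = 3
E(B, P) = (1 + B)/(B + P)
n = 0 (n = 3 - 1*3 = 3 - 3 = 0)
(-7*n)*E(0, k) = (-7*0)*((1 + 0)/(0 + 7)) = 0*(1/7) = 0*((⅐)*1) = 0*(⅐) = 0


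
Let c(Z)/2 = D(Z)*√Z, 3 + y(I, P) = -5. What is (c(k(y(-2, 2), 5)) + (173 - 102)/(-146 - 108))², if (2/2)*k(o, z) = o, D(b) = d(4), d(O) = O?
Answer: (71 - 4064*I*√2)²/64516 ≈ -511.92 - 12.65*I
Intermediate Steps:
D(b) = 4
y(I, P) = -8 (y(I, P) = -3 - 5 = -8)
k(o, z) = o
c(Z) = 8*√Z (c(Z) = 2*(4*√Z) = 8*√Z)
(c(k(y(-2, 2), 5)) + (173 - 102)/(-146 - 108))² = (8*√(-8) + (173 - 102)/(-146 - 108))² = (8*(2*I*√2) + 71/(-254))² = (16*I*√2 + 71*(-1/254))² = (16*I*√2 - 71/254)² = (-71/254 + 16*I*√2)²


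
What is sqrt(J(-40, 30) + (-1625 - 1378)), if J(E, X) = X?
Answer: I*sqrt(2973) ≈ 54.525*I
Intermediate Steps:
sqrt(J(-40, 30) + (-1625 - 1378)) = sqrt(30 + (-1625 - 1378)) = sqrt(30 - 3003) = sqrt(-2973) = I*sqrt(2973)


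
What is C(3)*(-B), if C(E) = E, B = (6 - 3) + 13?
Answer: -48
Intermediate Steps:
B = 16 (B = 3 + 13 = 16)
C(3)*(-B) = 3*(-1*16) = 3*(-16) = -48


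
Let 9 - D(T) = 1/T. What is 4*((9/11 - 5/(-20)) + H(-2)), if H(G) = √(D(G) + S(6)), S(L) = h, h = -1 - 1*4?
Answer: 47/11 + 6*√2 ≈ 12.758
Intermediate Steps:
h = -5 (h = -1 - 4 = -5)
D(T) = 9 - 1/T
S(L) = -5
H(G) = √(4 - 1/G) (H(G) = √((9 - 1/G) - 5) = √(4 - 1/G))
4*((9/11 - 5/(-20)) + H(-2)) = 4*((9/11 - 5/(-20)) + √(4 - 1/(-2))) = 4*((9*(1/11) - 5*(-1/20)) + √(4 - 1*(-½))) = 4*((9/11 + ¼) + √(4 + ½)) = 4*(47/44 + √(9/2)) = 4*(47/44 + 3*√2/2) = 47/11 + 6*√2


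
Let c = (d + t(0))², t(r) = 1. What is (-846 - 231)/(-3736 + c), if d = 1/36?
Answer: 1395792/4840487 ≈ 0.28836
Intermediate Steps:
d = 1/36 ≈ 0.027778
c = 1369/1296 (c = (1/36 + 1)² = (37/36)² = 1369/1296 ≈ 1.0563)
(-846 - 231)/(-3736 + c) = (-846 - 231)/(-3736 + 1369/1296) = -1077/(-4840487/1296) = -1077*(-1296/4840487) = 1395792/4840487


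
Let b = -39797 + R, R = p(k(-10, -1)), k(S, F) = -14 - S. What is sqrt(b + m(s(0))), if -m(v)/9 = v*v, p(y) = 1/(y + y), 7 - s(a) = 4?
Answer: 5*I*sqrt(25522)/4 ≈ 199.7*I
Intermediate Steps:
s(a) = 3 (s(a) = 7 - 1*4 = 7 - 4 = 3)
p(y) = 1/(2*y)
R = -1/8 (R = 1/(2*(-14 - 1*(-10))) = 1/(2*(-14 + 10)) = (1/2)/(-4) = (1/2)*(-1/4) = -1/8 ≈ -0.12500)
b = -318377/8 (b = -39797 - 1/8 = -318377/8 ≈ -39797.)
m(v) = -9*v**2 (m(v) = -9*v*v = -9*v**2)
sqrt(b + m(s(0))) = sqrt(-318377/8 - 9*3**2) = sqrt(-318377/8 - 9*9) = sqrt(-318377/8 - 81) = sqrt(-319025/8) = 5*I*sqrt(25522)/4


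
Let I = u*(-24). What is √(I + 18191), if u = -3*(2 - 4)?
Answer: √18047 ≈ 134.34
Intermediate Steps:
u = 6 (u = -3*(-2) = 6)
I = -144 (I = 6*(-24) = -144)
√(I + 18191) = √(-144 + 18191) = √18047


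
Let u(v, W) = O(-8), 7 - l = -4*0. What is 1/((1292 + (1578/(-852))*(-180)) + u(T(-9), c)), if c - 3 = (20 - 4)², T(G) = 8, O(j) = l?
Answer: 71/115899 ≈ 0.00061260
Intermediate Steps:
l = 7 (l = 7 - (-4)*0 = 7 - 1*0 = 7 + 0 = 7)
O(j) = 7
c = 259 (c = 3 + (20 - 4)² = 3 + 16² = 3 + 256 = 259)
u(v, W) = 7
1/((1292 + (1578/(-852))*(-180)) + u(T(-9), c)) = 1/((1292 + (1578/(-852))*(-180)) + 7) = 1/((1292 + (1578*(-1/852))*(-180)) + 7) = 1/((1292 - 263/142*(-180)) + 7) = 1/((1292 + 23670/71) + 7) = 1/(115402/71 + 7) = 1/(115899/71) = 71/115899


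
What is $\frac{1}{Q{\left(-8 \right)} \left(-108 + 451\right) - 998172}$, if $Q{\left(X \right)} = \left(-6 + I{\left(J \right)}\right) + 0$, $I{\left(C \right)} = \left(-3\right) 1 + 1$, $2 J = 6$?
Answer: $- \frac{1}{1000916} \approx -9.9909 \cdot 10^{-7}$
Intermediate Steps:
$J = 3$ ($J = \frac{1}{2} \cdot 6 = 3$)
$I{\left(C \right)} = -2$ ($I{\left(C \right)} = -3 + 1 = -2$)
$Q{\left(X \right)} = -8$ ($Q{\left(X \right)} = \left(-6 - 2\right) + 0 = -8 + 0 = -8$)
$\frac{1}{Q{\left(-8 \right)} \left(-108 + 451\right) - 998172} = \frac{1}{- 8 \left(-108 + 451\right) - 998172} = \frac{1}{\left(-8\right) 343 - 998172} = \frac{1}{-2744 - 998172} = \frac{1}{-1000916} = - \frac{1}{1000916}$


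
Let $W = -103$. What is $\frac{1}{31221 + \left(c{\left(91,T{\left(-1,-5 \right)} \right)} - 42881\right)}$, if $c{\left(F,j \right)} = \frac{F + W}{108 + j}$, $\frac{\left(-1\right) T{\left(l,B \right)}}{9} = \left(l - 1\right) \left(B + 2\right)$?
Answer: $- \frac{9}{104942} \approx -8.5762 \cdot 10^{-5}$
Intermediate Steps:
$T{\left(l,B \right)} = - 9 \left(-1 + l\right) \left(2 + B\right)$ ($T{\left(l,B \right)} = - 9 \left(l - 1\right) \left(B + 2\right) = - 9 \left(-1 + l\right) \left(2 + B\right)$)
$c{\left(F,j \right)} = \frac{-103 + F}{108 + j}$ ($c{\left(F,j \right)} = \frac{F - 103}{108 + j} = \frac{-103 + F}{108 + j}$)
$\frac{1}{31221 + \left(c{\left(91,T{\left(-1,-5 \right)} \right)} - 42881\right)} = \frac{1}{31221 - \left(42881 - \frac{-103 + 91}{108 + \left(18 - -18 + 9 \left(-5\right) - \left(-45\right) \left(-1\right)\right)}\right)} = \frac{1}{31221 - \left(42881 - \frac{1}{108 + \left(18 + 18 - 45 - 45\right)} \left(-12\right)\right)} = \frac{1}{31221 - \left(42881 - \frac{1}{108 - 54} \left(-12\right)\right)} = \frac{1}{31221 - \left(42881 - \frac{1}{54} \left(-12\right)\right)} = \frac{1}{31221 + \left(\frac{1}{54} \left(-12\right) - 42881\right)} = \frac{1}{31221 - \frac{385931}{9}} = \frac{1}{- \frac{104942}{9}} = - \frac{9}{104942}$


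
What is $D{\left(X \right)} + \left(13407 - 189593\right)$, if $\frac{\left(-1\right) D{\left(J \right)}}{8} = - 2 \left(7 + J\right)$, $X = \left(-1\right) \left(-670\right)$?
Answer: $-165354$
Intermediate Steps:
$X = 670$
$D{\left(J \right)} = 112 + 16 J$ ($D{\left(J \right)} = - 8 \left(- 2 \left(7 + J\right)\right) = - 8 \left(-14 - 2 J\right) = 112 + 16 J$)
$D{\left(X \right)} + \left(13407 - 189593\right) = \left(112 + 16 \cdot 670\right) + \left(13407 - 189593\right) = \left(112 + 10720\right) + \left(13407 - 189593\right) = 10832 - 176186 = -165354$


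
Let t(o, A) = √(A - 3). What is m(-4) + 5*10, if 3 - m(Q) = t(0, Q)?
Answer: 53 - I*√7 ≈ 53.0 - 2.6458*I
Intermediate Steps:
t(o, A) = √(-3 + A)
m(Q) = 3 - √(-3 + Q)
m(-4) + 5*10 = (3 - √(-3 - 4)) + 5*10 = (3 - √(-7)) + 50 = (3 - I*√7) + 50 = 53 - I*√7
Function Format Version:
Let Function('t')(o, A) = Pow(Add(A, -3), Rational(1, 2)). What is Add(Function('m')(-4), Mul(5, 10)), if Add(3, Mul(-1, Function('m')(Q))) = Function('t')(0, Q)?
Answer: Add(53, Mul(-1, I, Pow(7, Rational(1, 2)))) ≈ Add(53.000, Mul(-2.6458, I))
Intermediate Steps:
Function('t')(o, A) = Pow(Add(-3, A), Rational(1, 2))
Function('m')(Q) = Add(3, Mul(-1, Pow(Add(-3, Q), Rational(1, 2))))
Add(Function('m')(-4), Mul(5, 10)) = Add(Add(3, Mul(-1, Pow(Add(-3, -4), Rational(1, 2)))), Mul(5, 10)) = Add(Add(3, Mul(-1, Pow(-7, Rational(1, 2)))), 50) = Add(Add(3, Mul(-1, Mul(I, Pow(7, Rational(1, 2))))), 50) = Add(Add(3, Mul(-1, I, Pow(7, Rational(1, 2)))), 50) = Add(53, Mul(-1, I, Pow(7, Rational(1, 2))))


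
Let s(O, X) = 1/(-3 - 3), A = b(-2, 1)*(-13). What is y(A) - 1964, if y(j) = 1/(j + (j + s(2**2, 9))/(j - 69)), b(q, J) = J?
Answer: -12407080/6317 ≈ -1964.1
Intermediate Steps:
A = -13 (A = 1*(-13) = -13)
s(O, X) = -1/6 (s(O, X) = 1/(-6) = -1/6)
y(j) = 1/(j + (-1/6 + j)/(-69 + j)) (y(j) = 1/(j + (j - 1/6)/(j - 69)) = 1/(j + (-1/6 + j)/(-69 + j)))
y(A) - 1964 = 6*(69 - 1*(-13))/(1 - 6*(-13)**2 + 408*(-13)) - 1964 = 6*(69 + 13)/(1 - 6*169 - 5304) - 1964 = 6*82/(1 - 1014 - 5304) - 1964 = 6*82/(-6317) - 1964 = 6*(-1/6317)*82 - 1964 = -492/6317 - 1964 = -12407080/6317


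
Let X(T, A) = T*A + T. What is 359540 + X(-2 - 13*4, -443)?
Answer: 383408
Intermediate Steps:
X(T, A) = T + A*T (X(T, A) = A*T + T = T + A*T)
359540 + X(-2 - 13*4, -443) = 359540 + (-2 - 13*4)*(1 - 443) = 359540 + (-2 - 52)*(-442) = 359540 - 54*(-442) = 359540 + 23868 = 383408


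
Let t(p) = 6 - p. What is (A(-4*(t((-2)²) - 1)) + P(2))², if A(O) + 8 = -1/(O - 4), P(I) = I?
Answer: 2209/64 ≈ 34.516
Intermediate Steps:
A(O) = -8 - 1/(-4 + O) (A(O) = -8 - 1/(O - 4) = -8 - 1/(-4 + O))
(A(-4*(t((-2)²) - 1)) + P(2))² = ((31 - (-32)*((6 - 1*(-2)²) - 1))/(-4 - 4*((6 - 1*(-2)²) - 1)) + 2)² = ((31 - (-32)*((6 - 1*4) - 1))/(-4 - 4*((6 - 1*4) - 1)) + 2)² = ((31 - (-32)*((6 - 4) - 1))/(-4 - 4*((6 - 4) - 1)) + 2)² = ((31 - (-32)*(2 - 1))/(-4 - 4*(2 - 1)) + 2)² = ((31 - (-32))/(-4 - 4*1) + 2)² = ((31 - 8*(-4))/(-4 - 4) + 2)² = ((31 + 32)/(-8) + 2)² = (-⅛*63 + 2)² = (-63/8 + 2)² = (-47/8)² = 2209/64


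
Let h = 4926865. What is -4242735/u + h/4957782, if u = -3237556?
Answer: 2641825468265/1146506918628 ≈ 2.3042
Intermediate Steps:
-4242735/u + h/4957782 = -4242735/(-3237556) + 4926865/4957782 = -4242735*(-1/3237556) + 4926865*(1/4957782) = 606105/462508 + 4926865/4957782 = 2641825468265/1146506918628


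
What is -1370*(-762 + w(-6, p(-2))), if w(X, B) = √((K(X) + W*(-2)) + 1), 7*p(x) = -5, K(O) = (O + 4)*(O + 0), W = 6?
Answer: 1042570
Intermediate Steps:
K(O) = O*(4 + O) (K(O) = (4 + O)*O = O*(4 + O))
p(x) = -5/7 (p(x) = (⅐)*(-5) = -5/7)
w(X, B) = √(-11 + X*(4 + X)) (w(X, B) = √((X*(4 + X) + 6*(-2)) + 1) = √((X*(4 + X) - 12) + 1) = √((-12 + X*(4 + X)) + 1) = √(-11 + X*(4 + X)))
-1370*(-762 + w(-6, p(-2))) = -1370*(-762 + √(-11 - 6*(4 - 6))) = -1370*(-762 + √(-11 - 6*(-2))) = -1370*(-762 + √(-11 + 12)) = -1370*(-762 + √1) = -1370*(-762 + 1) = -1370*(-761) = 1042570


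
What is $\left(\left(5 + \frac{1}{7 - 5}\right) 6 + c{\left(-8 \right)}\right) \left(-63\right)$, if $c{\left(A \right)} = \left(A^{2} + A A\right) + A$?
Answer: $-9639$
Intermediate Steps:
$c{\left(A \right)} = A + 2 A^{2}$ ($c{\left(A \right)} = \left(A^{2} + A^{2}\right) + A = 2 A^{2} + A = A + 2 A^{2}$)
$\left(\left(5 + \frac{1}{7 - 5}\right) 6 + c{\left(-8 \right)}\right) \left(-63\right) = \left(\left(5 + \frac{1}{7 - 5}\right) 6 - 8 \left(1 + 2 \left(-8\right)\right)\right) \left(-63\right) = \left(\left(5 + \frac{1}{2}\right) 6 - 8 \left(1 - 16\right)\right) \left(-63\right) = \left(\left(5 + \frac{1}{2}\right) 6 - -120\right) \left(-63\right) = \left(\frac{11}{2} \cdot 6 + 120\right) \left(-63\right) = \left(33 + 120\right) \left(-63\right) = 153 \left(-63\right) = -9639$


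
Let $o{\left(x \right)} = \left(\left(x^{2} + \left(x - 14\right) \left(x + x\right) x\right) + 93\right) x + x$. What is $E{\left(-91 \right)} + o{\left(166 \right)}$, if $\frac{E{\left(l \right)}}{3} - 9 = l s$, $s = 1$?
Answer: $1395175638$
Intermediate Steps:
$E{\left(l \right)} = 27 + 3 l$ ($E{\left(l \right)} = 27 + 3 l 1 = 27 + 3 l$)
$o{\left(x \right)} = x + x \left(93 + x^{2} + 2 x^{2} \left(-14 + x\right)\right)$ ($o{\left(x \right)} = \left(\left(x^{2} + \left(-14 + x\right) 2 x x\right) + 93\right) x + x = \left(\left(x^{2} + 2 x \left(-14 + x\right) x\right) + 93\right) x + x = \left(\left(x^{2} + 2 x^{2} \left(-14 + x\right)\right) + 93\right) x + x = \left(93 + x^{2} + 2 x^{2} \left(-14 + x\right)\right) x + x = x \left(93 + x^{2} + 2 x^{2} \left(-14 + x\right)\right) + x = x + x \left(93 + x^{2} + 2 x^{2} \left(-14 + x\right)\right)$)
$E{\left(-91 \right)} + o{\left(166 \right)} = \left(27 + 3 \left(-91\right)\right) + 166 \left(94 - 27 \cdot 166^{2} + 2 \cdot 166^{3}\right) = \left(27 - 273\right) + 166 \left(94 - 744012 + 2 \cdot 4574296\right) = -246 + 166 \left(94 - 744012 + 9148592\right) = -246 + 166 \cdot 8404674 = -246 + 1395175884 = 1395175638$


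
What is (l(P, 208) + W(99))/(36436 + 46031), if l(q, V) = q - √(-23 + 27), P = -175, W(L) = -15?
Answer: -64/27489 ≈ -0.0023282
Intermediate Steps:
l(q, V) = -2 + q (l(q, V) = q - √4 = q - 1*2 = q - 2 = -2 + q)
(l(P, 208) + W(99))/(36436 + 46031) = ((-2 - 175) - 15)/(36436 + 46031) = (-177 - 15)/82467 = -192*1/82467 = -64/27489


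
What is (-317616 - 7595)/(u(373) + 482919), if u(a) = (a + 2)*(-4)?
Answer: -325211/481419 ≈ -0.67553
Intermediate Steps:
u(a) = -8 - 4*a (u(a) = (2 + a)*(-4) = -8 - 4*a)
(-317616 - 7595)/(u(373) + 482919) = (-317616 - 7595)/((-8 - 4*373) + 482919) = -325211/((-8 - 1492) + 482919) = -325211/(-1500 + 482919) = -325211/481419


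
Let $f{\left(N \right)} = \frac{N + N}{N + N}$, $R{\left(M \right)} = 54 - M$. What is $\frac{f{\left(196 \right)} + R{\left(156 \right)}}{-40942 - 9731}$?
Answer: $\frac{101}{50673} \approx 0.0019932$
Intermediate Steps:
$f{\left(N \right)} = 1$ ($f{\left(N \right)} = \frac{2 N}{2 N} = 2 N \frac{1}{2 N} = 1$)
$\frac{f{\left(196 \right)} + R{\left(156 \right)}}{-40942 - 9731} = \frac{1 + \left(54 - 156\right)}{-40942 - 9731} = \frac{1 + \left(54 - 156\right)}{-50673} = \left(1 - 102\right) \left(- \frac{1}{50673}\right) = \left(-101\right) \left(- \frac{1}{50673}\right) = \frac{101}{50673}$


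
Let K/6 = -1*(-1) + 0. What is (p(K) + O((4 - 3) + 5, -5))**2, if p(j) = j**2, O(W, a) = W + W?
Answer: 2304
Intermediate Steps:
O(W, a) = 2*W
K = 6 (K = 6*(-1*(-1) + 0) = 6*(1 + 0) = 6*1 = 6)
(p(K) + O((4 - 3) + 5, -5))**2 = (6**2 + 2*((4 - 3) + 5))**2 = (36 + 2*(1 + 5))**2 = (36 + 2*6)**2 = (36 + 12)**2 = 48**2 = 2304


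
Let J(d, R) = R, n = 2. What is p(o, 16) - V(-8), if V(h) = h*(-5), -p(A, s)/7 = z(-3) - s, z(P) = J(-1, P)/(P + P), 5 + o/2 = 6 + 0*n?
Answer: 137/2 ≈ 68.500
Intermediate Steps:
o = 2 (o = -10 + 2*(6 + 0*2) = -10 + 2*(6 + 0) = -10 + 2*6 = -10 + 12 = 2)
z(P) = 1/2 (z(P) = P/(P + P) = P/((2*P)) = P*(1/(2*P)) = 1/2)
p(A, s) = -7/2 + 7*s (p(A, s) = -7*(1/2 - s) = -7/2 + 7*s)
V(h) = -5*h
p(o, 16) - V(-8) = (-7/2 + 7*16) - (-5)*(-8) = (-7/2 + 112) - 1*40 = 217/2 - 40 = 137/2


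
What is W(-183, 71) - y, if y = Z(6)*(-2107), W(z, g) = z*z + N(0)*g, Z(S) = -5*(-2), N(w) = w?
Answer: 54559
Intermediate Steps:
Z(S) = 10
W(z, g) = z² (W(z, g) = z*z + 0*g = z² + 0 = z²)
y = -21070 (y = 10*(-2107) = -21070)
W(-183, 71) - y = (-183)² - 1*(-21070) = 33489 + 21070 = 54559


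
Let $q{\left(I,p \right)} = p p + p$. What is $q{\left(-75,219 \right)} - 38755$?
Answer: $9425$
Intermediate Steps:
$q{\left(I,p \right)} = p + p^{2}$ ($q{\left(I,p \right)} = p^{2} + p = p + p^{2}$)
$q{\left(-75,219 \right)} - 38755 = 219 \left(1 + 219\right) - 38755 = 219 \cdot 220 - 38755 = 48180 - 38755 = 9425$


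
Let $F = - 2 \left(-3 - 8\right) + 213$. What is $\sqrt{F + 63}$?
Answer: $\sqrt{298} \approx 17.263$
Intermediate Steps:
$F = 235$ ($F = - 2 \left(-3 - 8\right) + 213 = \left(-2\right) \left(-11\right) + 213 = 22 + 213 = 235$)
$\sqrt{F + 63} = \sqrt{235 + 63} = \sqrt{298}$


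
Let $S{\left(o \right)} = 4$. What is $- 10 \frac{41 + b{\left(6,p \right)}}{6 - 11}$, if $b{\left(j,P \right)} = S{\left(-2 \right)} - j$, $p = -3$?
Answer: $78$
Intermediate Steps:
$b{\left(j,P \right)} = 4 - j$
$- 10 \frac{41 + b{\left(6,p \right)}}{6 - 11} = - 10 \frac{41 + \left(4 - 6\right)}{6 - 11} = - 10 \frac{41 + \left(4 - 6\right)}{-5} = - 10 \left(41 - 2\right) \left(- \frac{1}{5}\right) = - 10 \cdot 39 \left(- \frac{1}{5}\right) = \left(-10\right) \left(- \frac{39}{5}\right) = 78$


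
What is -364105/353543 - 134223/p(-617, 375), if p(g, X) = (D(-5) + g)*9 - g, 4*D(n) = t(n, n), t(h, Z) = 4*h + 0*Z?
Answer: 45639995084/1760997683 ≈ 25.917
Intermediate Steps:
t(h, Z) = 4*h (t(h, Z) = 4*h + 0 = 4*h)
D(n) = n (D(n) = (4*n)/4 = n)
p(g, X) = -45 + 8*g (p(g, X) = (-5 + g)*9 - g = (-45 + 9*g) - g = -45 + 8*g)
-364105/353543 - 134223/p(-617, 375) = -364105/353543 - 134223/(-45 + 8*(-617)) = -364105*1/353543 - 134223/(-45 - 4936) = -364105/353543 - 134223/(-4981) = -364105/353543 - 134223*(-1/4981) = -364105/353543 + 134223/4981 = 45639995084/1760997683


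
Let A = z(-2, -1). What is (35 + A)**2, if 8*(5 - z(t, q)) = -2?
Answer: 25921/16 ≈ 1620.1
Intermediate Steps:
z(t, q) = 21/4 (z(t, q) = 5 - 1/8*(-2) = 5 + 1/4 = 21/4)
A = 21/4 ≈ 5.2500
(35 + A)**2 = (35 + 21/4)**2 = (161/4)**2 = 25921/16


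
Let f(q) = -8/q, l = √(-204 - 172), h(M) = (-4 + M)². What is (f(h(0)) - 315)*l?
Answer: -631*I*√94 ≈ -6117.8*I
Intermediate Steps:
l = 2*I*√94 (l = √(-376) = 2*I*√94 ≈ 19.391*I)
(f(h(0)) - 315)*l = (-8/(-4 + 0)² - 315)*(2*I*√94) = (-8/((-4)²) - 315)*(2*I*√94) = (-8/16 - 315)*(2*I*√94) = (-8*1/16 - 315)*(2*I*√94) = (-½ - 315)*(2*I*√94) = -631*I*√94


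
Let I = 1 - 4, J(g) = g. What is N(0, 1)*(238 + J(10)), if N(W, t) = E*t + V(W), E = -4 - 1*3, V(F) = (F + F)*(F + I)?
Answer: -1736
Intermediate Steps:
I = -3
V(F) = 2*F*(-3 + F) (V(F) = (F + F)*(F - 3) = (2*F)*(-3 + F) = 2*F*(-3 + F))
E = -7 (E = -4 - 3 = -7)
N(W, t) = -7*t + 2*W*(-3 + W)
N(0, 1)*(238 + J(10)) = (-7*1 + 2*0*(-3 + 0))*(238 + 10) = (-7 + 2*0*(-3))*248 = (-7 + 0)*248 = -7*248 = -1736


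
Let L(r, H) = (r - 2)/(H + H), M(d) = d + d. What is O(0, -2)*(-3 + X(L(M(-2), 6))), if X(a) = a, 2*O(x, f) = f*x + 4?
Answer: -7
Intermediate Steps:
O(x, f) = 2 + f*x/2 (O(x, f) = (f*x + 4)/2 = (4 + f*x)/2 = 2 + f*x/2)
M(d) = 2*d
L(r, H) = (-2 + r)/(2*H) (L(r, H) = (-2 + r)/((2*H)) = (-2 + r)*(1/(2*H)) = (-2 + r)/(2*H))
O(0, -2)*(-3 + X(L(M(-2), 6))) = (2 + (1/2)*(-2)*0)*(-3 + (1/2)*(-2 + 2*(-2))/6) = (2 + 0)*(-3 + (1/2)*(1/6)*(-2 - 4)) = 2*(-3 + (1/2)*(1/6)*(-6)) = 2*(-3 - 1/2) = 2*(-7/2) = -7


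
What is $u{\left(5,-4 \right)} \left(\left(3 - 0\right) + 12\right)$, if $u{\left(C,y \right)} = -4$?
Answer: $-60$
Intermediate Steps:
$u{\left(5,-4 \right)} \left(\left(3 - 0\right) + 12\right) = - 4 \left(\left(3 - 0\right) + 12\right) = - 4 \left(\left(3 + 0\right) + 12\right) = - 4 \left(3 + 12\right) = \left(-4\right) 15 = -60$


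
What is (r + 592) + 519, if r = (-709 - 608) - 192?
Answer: -398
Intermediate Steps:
r = -1509 (r = -1317 - 192 = -1509)
(r + 592) + 519 = (-1509 + 592) + 519 = -917 + 519 = -398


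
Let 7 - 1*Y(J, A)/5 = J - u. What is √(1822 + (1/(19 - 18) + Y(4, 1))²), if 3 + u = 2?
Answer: √1943 ≈ 44.079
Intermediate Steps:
u = -1 (u = -3 + 2 = -1)
Y(J, A) = 30 - 5*J (Y(J, A) = 35 - 5*(J - 1*(-1)) = 35 - 5*(J + 1) = 35 - 5*(1 + J) = 35 + (-5 - 5*J) = 30 - 5*J)
√(1822 + (1/(19 - 18) + Y(4, 1))²) = √(1822 + (1/(19 - 18) + (30 - 5*4))²) = √(1822 + (1/1 + (30 - 20))²) = √(1822 + (1 + 10)²) = √(1822 + 11²) = √(1822 + 121) = √1943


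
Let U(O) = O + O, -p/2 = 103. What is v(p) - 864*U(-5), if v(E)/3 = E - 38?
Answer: 7908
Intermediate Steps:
p = -206 (p = -2*103 = -206)
U(O) = 2*O
v(E) = -114 + 3*E (v(E) = 3*(E - 38) = 3*(-38 + E) = -114 + 3*E)
v(p) - 864*U(-5) = (-114 + 3*(-206)) - 1728*(-5) = (-114 - 618) - 864*(-10) = -732 + 8640 = 7908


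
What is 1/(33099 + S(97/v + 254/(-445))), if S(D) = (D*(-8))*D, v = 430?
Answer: 366148225/12118791038233 ≈ 3.0213e-5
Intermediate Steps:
S(D) = -8*D**2 (S(D) = (-8*D)*D = -8*D**2)
1/(33099 + S(97/v + 254/(-445))) = 1/(33099 - 8*(97/430 + 254/(-445))**2) = 1/(33099 - 8*(97*(1/430) + 254*(-1/445))**2) = 1/(33099 - 8*(97/430 - 254/445)**2) = 1/(33099 - 8*(-13211/38270)**2) = 1/(33099 - 8*174530521/1464592900) = 1/(33099 - 349061042/366148225) = 1/(12118791038233/366148225) = 366148225/12118791038233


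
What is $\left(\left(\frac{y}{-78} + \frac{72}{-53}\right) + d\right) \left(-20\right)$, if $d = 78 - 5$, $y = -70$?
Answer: $- \frac{2998760}{2067} \approx -1450.8$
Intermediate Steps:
$d = 73$ ($d = 78 - 5 = 73$)
$\left(\left(\frac{y}{-78} + \frac{72}{-53}\right) + d\right) \left(-20\right) = \left(\left(- \frac{70}{-78} + \frac{72}{-53}\right) + 73\right) \left(-20\right) = \left(\left(\left(-70\right) \left(- \frac{1}{78}\right) + 72 \left(- \frac{1}{53}\right)\right) + 73\right) \left(-20\right) = \left(\left(\frac{35}{39} - \frac{72}{53}\right) + 73\right) \left(-20\right) = \left(- \frac{953}{2067} + 73\right) \left(-20\right) = \frac{149938}{2067} \left(-20\right) = - \frac{2998760}{2067}$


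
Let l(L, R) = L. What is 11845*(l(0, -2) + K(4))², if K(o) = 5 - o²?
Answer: 1433245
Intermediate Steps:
11845*(l(0, -2) + K(4))² = 11845*(0 + (5 - 1*4²))² = 11845*(0 + (5 - 1*16))² = 11845*(0 + (5 - 16))² = 11845*(0 - 11)² = 11845*(-11)² = 11845*121 = 1433245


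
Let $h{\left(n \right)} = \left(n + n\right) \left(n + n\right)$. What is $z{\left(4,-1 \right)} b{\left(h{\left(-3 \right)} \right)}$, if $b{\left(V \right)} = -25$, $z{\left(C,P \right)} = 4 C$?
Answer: $-400$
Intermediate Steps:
$h{\left(n \right)} = 4 n^{2}$ ($h{\left(n \right)} = 2 n 2 n = 4 n^{2}$)
$z{\left(4,-1 \right)} b{\left(h{\left(-3 \right)} \right)} = 4 \cdot 4 \left(-25\right) = 16 \left(-25\right) = -400$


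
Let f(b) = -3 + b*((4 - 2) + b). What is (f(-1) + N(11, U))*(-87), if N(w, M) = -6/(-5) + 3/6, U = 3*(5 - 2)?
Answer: 2001/10 ≈ 200.10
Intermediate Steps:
U = 9 (U = 3*3 = 9)
f(b) = -3 + b*(2 + b)
N(w, M) = 17/10 (N(w, M) = -6*(-⅕) + 3*(⅙) = 6/5 + ½ = 17/10)
(f(-1) + N(11, U))*(-87) = ((-3 + (-1)² + 2*(-1)) + 17/10)*(-87) = ((-3 + 1 - 2) + 17/10)*(-87) = (-4 + 17/10)*(-87) = -23/10*(-87) = 2001/10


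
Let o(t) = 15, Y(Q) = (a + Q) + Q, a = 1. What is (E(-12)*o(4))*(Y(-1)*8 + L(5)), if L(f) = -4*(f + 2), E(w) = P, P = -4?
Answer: 2160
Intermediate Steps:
Y(Q) = 1 + 2*Q (Y(Q) = (1 + Q) + Q = 1 + 2*Q)
E(w) = -4
L(f) = -8 - 4*f (L(f) = -4*(2 + f) = -8 - 4*f)
(E(-12)*o(4))*(Y(-1)*8 + L(5)) = (-4*15)*((1 + 2*(-1))*8 + (-8 - 4*5)) = -60*((1 - 2)*8 + (-8 - 20)) = -60*(-1*8 - 28) = -60*(-8 - 28) = -60*(-36) = 2160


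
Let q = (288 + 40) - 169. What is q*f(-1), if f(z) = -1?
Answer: -159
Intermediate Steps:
q = 159 (q = 328 - 169 = 159)
q*f(-1) = 159*(-1) = -159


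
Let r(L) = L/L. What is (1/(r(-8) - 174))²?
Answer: 1/29929 ≈ 3.3412e-5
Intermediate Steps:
r(L) = 1
(1/(r(-8) - 174))² = (1/(1 - 174))² = (1/(-173))² = (-1/173)² = 1/29929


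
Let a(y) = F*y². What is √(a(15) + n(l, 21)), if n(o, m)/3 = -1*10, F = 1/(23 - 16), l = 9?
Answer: √105/7 ≈ 1.4639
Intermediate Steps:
F = ⅐ (F = 1/7 = ⅐ ≈ 0.14286)
n(o, m) = -30 (n(o, m) = 3*(-1*10) = 3*(-10) = -30)
a(y) = y²/7
√(a(15) + n(l, 21)) = √((⅐)*15² - 30) = √((⅐)*225 - 30) = √(225/7 - 30) = √(15/7) = √105/7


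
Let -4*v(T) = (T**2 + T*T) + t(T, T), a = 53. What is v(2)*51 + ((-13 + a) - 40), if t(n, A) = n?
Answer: -255/2 ≈ -127.50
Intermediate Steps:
v(T) = -T**2/2 - T/4 (v(T) = -((T**2 + T*T) + T)/4 = -((T**2 + T**2) + T)/4 = -(2*T**2 + T)/4 = -(T + 2*T**2)/4 = -T**2/2 - T/4)
v(2)*51 + ((-13 + a) - 40) = ((1/4)*2*(-1 - 2*2))*51 + ((-13 + 53) - 40) = ((1/4)*2*(-1 - 4))*51 + (40 - 40) = ((1/4)*2*(-5))*51 + 0 = -5/2*51 + 0 = -255/2 + 0 = -255/2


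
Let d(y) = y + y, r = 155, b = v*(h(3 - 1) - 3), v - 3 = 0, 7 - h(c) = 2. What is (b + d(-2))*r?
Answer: 310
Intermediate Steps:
h(c) = 5 (h(c) = 7 - 1*2 = 7 - 2 = 5)
v = 3 (v = 3 + 0 = 3)
b = 6 (b = 3*(5 - 3) = 3*2 = 6)
d(y) = 2*y
(b + d(-2))*r = (6 + 2*(-2))*155 = (6 - 4)*155 = 2*155 = 310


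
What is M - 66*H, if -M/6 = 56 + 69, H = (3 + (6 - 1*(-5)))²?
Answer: -13686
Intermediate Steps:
H = 196 (H = (3 + (6 + 5))² = (3 + 11)² = 14² = 196)
M = -750 (M = -6*(56 + 69) = -6*125 = -750)
M - 66*H = -750 - 66*196 = -750 - 12936 = -13686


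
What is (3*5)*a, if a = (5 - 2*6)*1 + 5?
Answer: -30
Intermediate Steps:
a = -2 (a = (5 - 12)*1 + 5 = -7*1 + 5 = -7 + 5 = -2)
(3*5)*a = (3*5)*(-2) = 15*(-2) = -30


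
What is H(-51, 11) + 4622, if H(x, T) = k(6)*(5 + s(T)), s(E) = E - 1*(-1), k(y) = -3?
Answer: 4571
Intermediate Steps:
s(E) = 1 + E (s(E) = E + 1 = 1 + E)
H(x, T) = -18 - 3*T (H(x, T) = -3*(5 + (1 + T)) = -3*(6 + T) = -18 - 3*T)
H(-51, 11) + 4622 = (-18 - 3*11) + 4622 = (-18 - 33) + 4622 = -51 + 4622 = 4571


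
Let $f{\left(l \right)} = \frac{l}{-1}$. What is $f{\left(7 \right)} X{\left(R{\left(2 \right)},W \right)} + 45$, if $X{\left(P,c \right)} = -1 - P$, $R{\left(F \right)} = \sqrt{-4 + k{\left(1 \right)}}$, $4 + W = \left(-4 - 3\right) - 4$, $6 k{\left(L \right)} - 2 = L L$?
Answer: $52 + \frac{7 i \sqrt{14}}{2} \approx 52.0 + 13.096 i$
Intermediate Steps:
$k{\left(L \right)} = \frac{1}{3} + \frac{L^{2}}{6}$ ($k{\left(L \right)} = \frac{1}{3} + \frac{L L}{6} = \frac{1}{3} + \frac{L^{2}}{6}$)
$W = -15$ ($W = -4 - 11 = -15$)
$R{\left(F \right)} = \frac{i \sqrt{14}}{2}$ ($R{\left(F \right)} = \sqrt{-4 + \left(\frac{1}{3} + \frac{1^{2}}{6}\right)} = \sqrt{-4 + \left(\frac{1}{3} + \frac{1}{6} \cdot 1\right)} = \sqrt{-4 + \left(\frac{1}{3} + \frac{1}{6}\right)} = \sqrt{-4 + \frac{1}{2}} = \sqrt{- \frac{7}{2}} = \frac{i \sqrt{14}}{2}$)
$f{\left(l \right)} = - l$ ($f{\left(l \right)} = l \left(-1\right) = - l$)
$f{\left(7 \right)} X{\left(R{\left(2 \right)},W \right)} + 45 = \left(-1\right) 7 \left(-1 - \frac{i \sqrt{14}}{2}\right) + 45 = - 7 \left(-1 - \frac{i \sqrt{14}}{2}\right) + 45 = \left(7 + \frac{7 i \sqrt{14}}{2}\right) + 45 = 52 + \frac{7 i \sqrt{14}}{2}$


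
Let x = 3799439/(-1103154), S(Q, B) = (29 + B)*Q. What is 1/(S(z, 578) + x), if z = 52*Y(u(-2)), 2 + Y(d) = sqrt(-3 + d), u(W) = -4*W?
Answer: 76827731912146254/1211899917310888850879 + 38411770272907824*sqrt(5)/1211899917310888850879 ≈ 0.00013427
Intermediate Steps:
Y(d) = -2 + sqrt(-3 + d)
z = -104 + 52*sqrt(5) (z = 52*(-2 + sqrt(-3 - 4*(-2))) = 52*(-2 + sqrt(-3 + 8)) = 52*(-2 + sqrt(5)) = -104 + 52*sqrt(5) ≈ 12.276)
S(Q, B) = Q*(29 + B)
x = -3799439/1103154 (x = 3799439*(-1/1103154) = -3799439/1103154 ≈ -3.4442)
1/(S(z, 578) + x) = 1/((-104 + 52*sqrt(5))*(29 + 578) - 3799439/1103154) = 1/((-104 + 52*sqrt(5))*607 - 3799439/1103154) = 1/((-63128 + 31564*sqrt(5)) - 3799439/1103154) = 1/(-69643705151/1103154 + 31564*sqrt(5))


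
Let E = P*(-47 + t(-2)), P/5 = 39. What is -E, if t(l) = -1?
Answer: 9360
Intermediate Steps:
P = 195 (P = 5*39 = 195)
E = -9360 (E = 195*(-47 - 1) = 195*(-48) = -9360)
-E = -1*(-9360) = 9360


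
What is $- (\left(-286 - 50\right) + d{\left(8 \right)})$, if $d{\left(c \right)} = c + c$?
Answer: $320$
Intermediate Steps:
$d{\left(c \right)} = 2 c$
$- (\left(-286 - 50\right) + d{\left(8 \right)}) = - (\left(-286 - 50\right) + 2 \cdot 8) = - (-336 + 16) = \left(-1\right) \left(-320\right) = 320$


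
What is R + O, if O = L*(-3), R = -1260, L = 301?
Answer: -2163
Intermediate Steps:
O = -903 (O = 301*(-3) = -903)
R + O = -1260 - 903 = -2163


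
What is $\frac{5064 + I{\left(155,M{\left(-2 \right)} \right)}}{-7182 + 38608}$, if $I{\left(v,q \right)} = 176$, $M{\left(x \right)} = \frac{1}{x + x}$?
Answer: $\frac{2620}{15713} \approx 0.16674$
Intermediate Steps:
$M{\left(x \right)} = \frac{1}{2 x}$
$\frac{5064 + I{\left(155,M{\left(-2 \right)} \right)}}{-7182 + 38608} = \frac{5064 + 176}{-7182 + 38608} = \frac{5240}{31426} = 5240 \cdot \frac{1}{31426} = \frac{2620}{15713}$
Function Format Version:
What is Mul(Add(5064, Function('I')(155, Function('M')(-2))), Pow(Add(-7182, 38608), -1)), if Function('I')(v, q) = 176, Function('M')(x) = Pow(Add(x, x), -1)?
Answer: Rational(2620, 15713) ≈ 0.16674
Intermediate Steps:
Function('M')(x) = Mul(Rational(1, 2), Pow(x, -1)) (Function('M')(x) = Pow(Mul(2, x), -1) = Mul(Rational(1, 2), Pow(x, -1)))
Mul(Add(5064, Function('I')(155, Function('M')(-2))), Pow(Add(-7182, 38608), -1)) = Mul(Add(5064, 176), Pow(Add(-7182, 38608), -1)) = Mul(5240, Pow(31426, -1)) = Mul(5240, Rational(1, 31426)) = Rational(2620, 15713)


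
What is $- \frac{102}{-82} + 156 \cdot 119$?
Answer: $\frac{761175}{41} \approx 18565.0$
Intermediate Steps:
$- \frac{102}{-82} + 156 \cdot 119 = \left(-102\right) \left(- \frac{1}{82}\right) + 18564 = \frac{51}{41} + 18564 = \frac{761175}{41}$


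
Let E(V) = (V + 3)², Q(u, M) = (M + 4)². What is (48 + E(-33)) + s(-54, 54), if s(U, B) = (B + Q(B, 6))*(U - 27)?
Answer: -11526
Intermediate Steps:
Q(u, M) = (4 + M)²
E(V) = (3 + V)²
s(U, B) = (-27 + U)*(100 + B) (s(U, B) = (B + (4 + 6)²)*(U - 27) = (B + 10²)*(-27 + U) = (B + 100)*(-27 + U) = (100 + B)*(-27 + U) = (-27 + U)*(100 + B))
(48 + E(-33)) + s(-54, 54) = (48 + (3 - 33)²) + (-2700 - 27*54 + 100*(-54) + 54*(-54)) = (48 + (-30)²) + (-2700 - 1458 - 5400 - 2916) = (48 + 900) - 12474 = 948 - 12474 = -11526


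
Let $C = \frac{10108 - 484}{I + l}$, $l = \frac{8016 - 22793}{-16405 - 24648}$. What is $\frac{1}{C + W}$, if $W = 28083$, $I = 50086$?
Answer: $\frac{685398445}{19248176228959} \approx 3.5608 \cdot 10^{-5}$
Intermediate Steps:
$l = \frac{14777}{41053}$ ($l = - \frac{14777}{-41053} = \left(-14777\right) \left(- \frac{1}{41053}\right) = \frac{14777}{41053} \approx 0.35995$)
$C = \frac{131698024}{685398445}$ ($C = \frac{10108 - 484}{50086 + \frac{14777}{41053}} = \frac{9624}{\frac{2056195335}{41053}} = 9624 \cdot \frac{41053}{2056195335} = \frac{131698024}{685398445} \approx 0.19215$)
$\frac{1}{C + W} = \frac{1}{\frac{131698024}{685398445} + 28083} = \frac{1}{\frac{19248176228959}{685398445}} = \frac{685398445}{19248176228959}$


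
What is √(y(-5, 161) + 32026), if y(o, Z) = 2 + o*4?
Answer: 2*√8002 ≈ 178.91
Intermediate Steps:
y(o, Z) = 2 + 4*o
√(y(-5, 161) + 32026) = √((2 + 4*(-5)) + 32026) = √((2 - 20) + 32026) = √(-18 + 32026) = √32008 = 2*√8002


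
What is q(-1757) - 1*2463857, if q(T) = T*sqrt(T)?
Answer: -2463857 - 1757*I*sqrt(1757) ≈ -2.4639e+6 - 73648.0*I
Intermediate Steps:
q(T) = T**(3/2)
q(-1757) - 1*2463857 = (-1757)**(3/2) - 1*2463857 = -1757*I*sqrt(1757) - 2463857 = -2463857 - 1757*I*sqrt(1757)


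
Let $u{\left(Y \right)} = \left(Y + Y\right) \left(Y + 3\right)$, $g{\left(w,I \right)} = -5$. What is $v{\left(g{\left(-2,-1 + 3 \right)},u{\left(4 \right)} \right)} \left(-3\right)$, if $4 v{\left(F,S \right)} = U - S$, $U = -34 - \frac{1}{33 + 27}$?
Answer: $\frac{5401}{80} \approx 67.512$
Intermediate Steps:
$U = - \frac{2041}{60}$ ($U = -34 - \frac{1}{60} = - \frac{2041}{60} \approx -34.017$)
$u{\left(Y \right)} = 2 Y \left(3 + Y\right)$
$v{\left(F,S \right)} = - \frac{2041}{240} - \frac{S}{4}$ ($v{\left(F,S \right)} = \frac{- \frac{2041}{60} - S}{4} = - \frac{2041}{240} - \frac{S}{4}$)
$v{\left(g{\left(-2,-1 + 3 \right)},u{\left(4 \right)} \right)} \left(-3\right) = \left(- \frac{2041}{240} - \frac{2 \cdot 4 \left(3 + 4\right)}{4}\right) \left(-3\right) = \left(- \frac{2041}{240} - \frac{2 \cdot 4 \cdot 7}{4}\right) \left(-3\right) = \left(- \frac{2041}{240} - 14\right) \left(-3\right) = \left(- \frac{5401}{240}\right) \left(-3\right) = \frac{5401}{80}$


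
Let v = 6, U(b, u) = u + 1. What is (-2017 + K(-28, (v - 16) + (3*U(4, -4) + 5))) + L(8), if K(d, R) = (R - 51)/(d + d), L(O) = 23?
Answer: -111599/56 ≈ -1992.8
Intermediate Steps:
U(b, u) = 1 + u
K(d, R) = (-51 + R)/(2*d) (K(d, R) = (-51 + R)/((2*d)) = (-51 + R)*(1/(2*d)) = (-51 + R)/(2*d))
(-2017 + K(-28, (v - 16) + (3*U(4, -4) + 5))) + L(8) = (-2017 + (½)*(-51 + ((6 - 16) + (3*(1 - 4) + 5)))/(-28)) + 23 = (-2017 + (½)*(-1/28)*(-51 + (-10 + (3*(-3) + 5)))) + 23 = (-2017 + (½)*(-1/28)*(-51 + (-10 + (-9 + 5)))) + 23 = (-2017 + (½)*(-1/28)*(-51 + (-10 - 4))) + 23 = (-2017 + (½)*(-1/28)*(-51 - 14)) + 23 = (-2017 + (½)*(-1/28)*(-65)) + 23 = (-2017 + 65/56) + 23 = -112887/56 + 23 = -111599/56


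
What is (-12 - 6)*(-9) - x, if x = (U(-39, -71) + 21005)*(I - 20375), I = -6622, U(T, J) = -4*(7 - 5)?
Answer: 566856171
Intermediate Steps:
U(T, J) = -8 (U(T, J) = -4*2 = -8)
x = -566856009 (x = (-8 + 21005)*(-6622 - 20375) = 20997*(-26997) = -566856009)
(-12 - 6)*(-9) - x = (-12 - 6)*(-9) - 1*(-566856009) = -18*(-9) + 566856009 = 162 + 566856009 = 566856171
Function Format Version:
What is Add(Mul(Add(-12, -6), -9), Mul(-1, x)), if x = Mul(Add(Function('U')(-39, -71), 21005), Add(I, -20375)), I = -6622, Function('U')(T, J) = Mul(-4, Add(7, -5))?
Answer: 566856171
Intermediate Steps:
Function('U')(T, J) = -8 (Function('U')(T, J) = Mul(-4, 2) = -8)
x = -566856009 (x = Mul(Add(-8, 21005), Add(-6622, -20375)) = Mul(20997, -26997) = -566856009)
Add(Mul(Add(-12, -6), -9), Mul(-1, x)) = Add(Mul(Add(-12, -6), -9), Mul(-1, -566856009)) = Add(Mul(-18, -9), 566856009) = Add(162, 566856009) = 566856171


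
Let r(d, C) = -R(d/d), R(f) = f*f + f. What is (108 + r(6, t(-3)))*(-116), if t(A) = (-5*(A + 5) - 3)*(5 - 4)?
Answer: -12296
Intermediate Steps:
R(f) = f + f**2 (R(f) = f**2 + f = f + f**2)
t(A) = -28 - 5*A (t(A) = (-5*(5 + A) - 3)*1 = ((-25 - 5*A) - 3)*1 = (-28 - 5*A)*1 = -28 - 5*A)
r(d, C) = -2 (r(d, C) = -d/d*(1 + d/d) = -(1 + 1) = -2)
(108 + r(6, t(-3)))*(-116) = (108 - 2)*(-116) = 106*(-116) = -12296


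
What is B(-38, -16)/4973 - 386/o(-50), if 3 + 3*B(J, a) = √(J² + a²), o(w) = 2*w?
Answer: 959739/248650 + 10*√17/14919 ≈ 3.8626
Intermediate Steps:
B(J, a) = -1 + √(J² + a²)/3
B(-38, -16)/4973 - 386/o(-50) = (-1 + √((-38)² + (-16)²)/3)/4973 - 386/(2*(-50)) = (-1 + √(1444 + 256)/3)*(1/4973) - 386/(-100) = (-1 + √1700/3)*(1/4973) - 386*(-1/100) = (-1 + (10*√17)/3)*(1/4973) + 193/50 = (-1 + 10*√17/3)*(1/4973) + 193/50 = (-1/4973 + 10*√17/14919) + 193/50 = 959739/248650 + 10*√17/14919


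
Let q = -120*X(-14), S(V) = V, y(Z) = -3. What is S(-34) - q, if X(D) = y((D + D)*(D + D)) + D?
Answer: -2074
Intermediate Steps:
X(D) = -3 + D
q = 2040 (q = -120*(-3 - 14) = -120*(-17) = 2040)
S(-34) - q = -34 - 1*2040 = -34 - 2040 = -2074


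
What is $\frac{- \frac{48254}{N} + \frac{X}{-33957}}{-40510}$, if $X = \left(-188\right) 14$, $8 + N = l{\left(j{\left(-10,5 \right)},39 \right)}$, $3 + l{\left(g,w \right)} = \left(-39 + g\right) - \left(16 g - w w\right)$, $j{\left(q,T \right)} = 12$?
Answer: $\frac{116797369}{126849793455} \approx 0.00092075$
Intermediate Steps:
$l{\left(g,w \right)} = -42 + w^{2} - 15 g$ ($l{\left(g,w \right)} = -3 - \left(39 + 15 g - w w\right) = -3 - \left(39 - w^{2} + 15 g\right) = -42 + w^{2} - 15 g$)
$N = 1291$ ($N = -8 - \left(222 - 1521\right) = -8 - -1299 = -8 + 1299 = 1291$)
$X = -2632$
$\frac{- \frac{48254}{N} + \frac{X}{-33957}}{-40510} = \frac{- \frac{48254}{1291} - \frac{2632}{-33957}}{-40510} = \left(\left(-48254\right) \frac{1}{1291} - - \frac{376}{4851}\right) \left(- \frac{1}{40510}\right) = \left(- \frac{48254}{1291} + \frac{376}{4851}\right) \left(- \frac{1}{40510}\right) = \left(- \frac{233594738}{6262641}\right) \left(- \frac{1}{40510}\right) = \frac{116797369}{126849793455}$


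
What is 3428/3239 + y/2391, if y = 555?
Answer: 3331331/2581483 ≈ 1.2905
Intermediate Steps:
3428/3239 + y/2391 = 3428/3239 + 555/2391 = 3428*(1/3239) + 555*(1/2391) = 3428/3239 + 185/797 = 3331331/2581483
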